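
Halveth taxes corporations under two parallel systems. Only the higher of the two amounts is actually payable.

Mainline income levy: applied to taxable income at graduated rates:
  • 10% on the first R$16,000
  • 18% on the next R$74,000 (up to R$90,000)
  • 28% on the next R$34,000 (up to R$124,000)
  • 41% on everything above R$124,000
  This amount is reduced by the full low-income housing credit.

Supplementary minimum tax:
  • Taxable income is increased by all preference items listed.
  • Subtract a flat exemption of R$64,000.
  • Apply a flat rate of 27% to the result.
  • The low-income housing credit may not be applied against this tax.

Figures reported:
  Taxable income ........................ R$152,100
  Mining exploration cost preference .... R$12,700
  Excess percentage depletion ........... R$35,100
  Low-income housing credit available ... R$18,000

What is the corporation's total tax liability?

R$36,693

Mainline income levy:
  R$16,000 × 10% = R$1,600
  R$74,000 × 18% = R$13,320
  R$34,000 × 28% = R$9,520
  R$28,100 × 41% = R$11,521
  → R$35,961
  Less low-income housing credit R$18,000 → R$17,961

Supplementary minimum tax:
  Adjusted income: R$152,100 + R$12,700 + R$35,100 = R$199,900
  Less exemption R$64,000 → base R$135,900
  R$135,900 × 27% = R$36,693

R$36,693 > R$17,961, so the supplementary minimum tax is the binding amount.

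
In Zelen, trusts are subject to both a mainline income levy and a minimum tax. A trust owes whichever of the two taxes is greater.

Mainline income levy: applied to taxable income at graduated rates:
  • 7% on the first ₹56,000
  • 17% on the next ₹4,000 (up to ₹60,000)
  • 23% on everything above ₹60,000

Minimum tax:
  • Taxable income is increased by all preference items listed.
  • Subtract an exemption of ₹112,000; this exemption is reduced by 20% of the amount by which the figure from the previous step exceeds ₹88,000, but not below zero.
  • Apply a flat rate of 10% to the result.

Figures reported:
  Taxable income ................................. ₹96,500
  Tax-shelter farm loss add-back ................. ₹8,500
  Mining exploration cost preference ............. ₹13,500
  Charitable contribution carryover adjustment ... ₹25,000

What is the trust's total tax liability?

₹12,995

Minimum tax:
  Adjusted income: ₹96,500 + ₹8,500 + ₹13,500 + ₹25,000 = ₹143,500
  Exemption: ₹112,000 − 20% × (₹143,500 − ₹88,000) = ₹112,000 − ₹11,100 = ₹100,900
  Base: ₹143,500 − ₹100,900 = ₹42,600
  ₹42,600 × 10% = ₹4,260

Mainline income levy:
  ₹56,000 × 7% = ₹3,920
  ₹4,000 × 17% = ₹680
  ₹36,500 × 23% = ₹8,395
  → ₹12,995

₹12,995 > ₹4,260, so the mainline income levy governs.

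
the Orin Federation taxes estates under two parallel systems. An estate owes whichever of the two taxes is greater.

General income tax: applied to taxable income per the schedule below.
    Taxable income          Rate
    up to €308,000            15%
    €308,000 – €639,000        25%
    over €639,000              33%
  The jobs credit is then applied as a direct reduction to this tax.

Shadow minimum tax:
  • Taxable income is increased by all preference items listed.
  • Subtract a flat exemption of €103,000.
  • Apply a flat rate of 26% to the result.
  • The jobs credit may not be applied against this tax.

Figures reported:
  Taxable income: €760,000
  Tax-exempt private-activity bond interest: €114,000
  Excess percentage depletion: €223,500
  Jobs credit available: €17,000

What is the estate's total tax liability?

€258,570

Shadow minimum tax:
  Adjusted income: €760,000 + €114,000 + €223,500 = €1,097,500
  Less exemption €103,000 → base €994,500
  €994,500 × 26% = €258,570

General income tax:
  €308,000 × 15% = €46,200
  €331,000 × 25% = €82,750
  €121,000 × 33% = €39,930
  → €168,880
  Less jobs credit €17,000 → €151,880

€258,570 > €151,880, so the shadow minimum tax is the binding amount.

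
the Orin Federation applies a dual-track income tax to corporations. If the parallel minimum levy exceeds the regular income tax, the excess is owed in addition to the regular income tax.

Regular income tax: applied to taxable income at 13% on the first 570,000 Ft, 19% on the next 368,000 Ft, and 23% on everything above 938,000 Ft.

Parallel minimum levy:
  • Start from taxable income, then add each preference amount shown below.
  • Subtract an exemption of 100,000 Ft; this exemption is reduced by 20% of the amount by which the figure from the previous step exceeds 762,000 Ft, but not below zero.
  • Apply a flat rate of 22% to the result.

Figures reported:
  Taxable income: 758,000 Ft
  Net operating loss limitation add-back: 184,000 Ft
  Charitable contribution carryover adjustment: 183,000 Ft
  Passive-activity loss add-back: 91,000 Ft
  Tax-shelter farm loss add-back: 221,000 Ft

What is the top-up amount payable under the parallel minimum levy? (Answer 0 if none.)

Parallel minimum levy:
  Adjusted income: 758,000 Ft + 184,000 Ft + 183,000 Ft + 91,000 Ft + 221,000 Ft = 1,437,000 Ft
  Exemption: 20% × (1,437,000 Ft − 762,000 Ft) = 135,000 Ft ≥ 100,000 Ft, so the exemption is fully phased out
  Base: 1,437,000 Ft − 0 Ft = 1,437,000 Ft
  1,437,000 Ft × 22% = 316,140 Ft

Regular income tax:
  570,000 Ft × 13% = 74,100 Ft
  188,000 Ft × 19% = 35,720 Ft
  → 109,820 Ft

Excess of parallel minimum levy over regular income tax: 316,140 Ft − 109,820 Ft = 206,320 Ft.

206,320 Ft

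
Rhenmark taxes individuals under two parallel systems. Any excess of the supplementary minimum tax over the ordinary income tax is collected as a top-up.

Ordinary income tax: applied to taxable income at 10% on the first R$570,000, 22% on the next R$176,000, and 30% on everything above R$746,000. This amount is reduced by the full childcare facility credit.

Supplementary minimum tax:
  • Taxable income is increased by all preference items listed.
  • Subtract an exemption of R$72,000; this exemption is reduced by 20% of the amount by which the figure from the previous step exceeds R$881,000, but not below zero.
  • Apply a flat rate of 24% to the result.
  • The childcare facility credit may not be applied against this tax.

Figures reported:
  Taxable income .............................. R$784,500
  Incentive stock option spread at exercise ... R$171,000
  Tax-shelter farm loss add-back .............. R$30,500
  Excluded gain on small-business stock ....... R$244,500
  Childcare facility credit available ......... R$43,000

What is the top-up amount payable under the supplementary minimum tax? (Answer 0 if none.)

R$230,546

Ordinary income tax:
  R$570,000 × 10% = R$57,000
  R$176,000 × 22% = R$38,720
  R$38,500 × 30% = R$11,550
  → R$107,270
  Less childcare facility credit R$43,000 → R$64,270

Supplementary minimum tax:
  Adjusted income: R$784,500 + R$171,000 + R$30,500 + R$244,500 = R$1,230,500
  Exemption: R$72,000 − 20% × (R$1,230,500 − R$881,000) = R$72,000 − R$69,900 = R$2,100
  Base: R$1,230,500 − R$2,100 = R$1,228,400
  R$1,228,400 × 24% = R$294,816

Excess of supplementary minimum tax over ordinary income tax: R$294,816 − R$64,270 = R$230,546.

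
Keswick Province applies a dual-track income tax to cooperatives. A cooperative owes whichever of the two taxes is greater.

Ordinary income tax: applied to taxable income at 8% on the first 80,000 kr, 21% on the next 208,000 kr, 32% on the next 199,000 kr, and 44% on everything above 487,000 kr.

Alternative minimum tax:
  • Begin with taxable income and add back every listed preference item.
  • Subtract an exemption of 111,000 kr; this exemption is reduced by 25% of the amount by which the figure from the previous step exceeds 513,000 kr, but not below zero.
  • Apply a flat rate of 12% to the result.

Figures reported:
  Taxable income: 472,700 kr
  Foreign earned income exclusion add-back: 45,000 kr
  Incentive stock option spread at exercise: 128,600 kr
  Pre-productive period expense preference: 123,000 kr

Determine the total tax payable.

Ordinary income tax:
  80,000 kr × 8% = 6,400 kr
  208,000 kr × 21% = 43,680 kr
  184,700 kr × 32% = 59,104 kr
  → 109,184 kr

Alternative minimum tax:
  Adjusted income: 472,700 kr + 45,000 kr + 128,600 kr + 123,000 kr = 769,300 kr
  Exemption: 111,000 kr − 25% × (769,300 kr − 513,000 kr) = 111,000 kr − 64,075 kr = 46,925 kr
  Base: 769,300 kr − 46,925 kr = 722,375 kr
  722,375 kr × 12% = 86,685 kr

109,184 kr > 86,685 kr, so the ordinary income tax governs.

109,184 kr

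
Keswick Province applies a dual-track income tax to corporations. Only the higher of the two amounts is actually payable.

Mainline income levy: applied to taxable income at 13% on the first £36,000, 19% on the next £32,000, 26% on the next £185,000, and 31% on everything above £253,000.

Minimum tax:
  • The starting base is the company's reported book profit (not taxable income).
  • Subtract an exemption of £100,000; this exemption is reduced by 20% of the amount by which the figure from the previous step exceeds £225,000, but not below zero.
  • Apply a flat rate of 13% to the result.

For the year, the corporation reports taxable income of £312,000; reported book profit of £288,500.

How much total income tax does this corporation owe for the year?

£77,150

Mainline income levy:
  £36,000 × 13% = £4,680
  £32,000 × 19% = £6,080
  £185,000 × 26% = £48,100
  £59,000 × 31% = £18,290
  → £77,150

Minimum tax:
  Base (reported book profit): £288,500
  Exemption: £100,000 − 20% × (£288,500 − £225,000) = £100,000 − £12,700 = £87,300
  Base: £288,500 − £87,300 = £201,200
  £201,200 × 13% = £26,156

£77,150 > £26,156, so the mainline income levy governs.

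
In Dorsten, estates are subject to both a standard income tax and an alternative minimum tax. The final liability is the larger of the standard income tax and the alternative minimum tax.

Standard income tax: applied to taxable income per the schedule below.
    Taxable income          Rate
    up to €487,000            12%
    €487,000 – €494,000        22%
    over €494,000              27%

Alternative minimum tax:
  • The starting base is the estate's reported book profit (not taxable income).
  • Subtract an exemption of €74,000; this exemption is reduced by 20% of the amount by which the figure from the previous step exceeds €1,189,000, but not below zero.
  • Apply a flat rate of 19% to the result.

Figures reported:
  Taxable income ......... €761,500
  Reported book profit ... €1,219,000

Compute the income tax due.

€218,690

Standard income tax:
  €487,000 × 12% = €58,440
  €7,000 × 22% = €1,540
  €267,500 × 27% = €72,225
  → €132,205

Alternative minimum tax:
  Base (reported book profit): €1,219,000
  Exemption: €74,000 − 20% × (€1,219,000 − €1,189,000) = €74,000 − €6,000 = €68,000
  Base: €1,219,000 − €68,000 = €1,151,000
  €1,151,000 × 19% = €218,690

€218,690 > €132,205, so the alternative minimum tax is the binding amount.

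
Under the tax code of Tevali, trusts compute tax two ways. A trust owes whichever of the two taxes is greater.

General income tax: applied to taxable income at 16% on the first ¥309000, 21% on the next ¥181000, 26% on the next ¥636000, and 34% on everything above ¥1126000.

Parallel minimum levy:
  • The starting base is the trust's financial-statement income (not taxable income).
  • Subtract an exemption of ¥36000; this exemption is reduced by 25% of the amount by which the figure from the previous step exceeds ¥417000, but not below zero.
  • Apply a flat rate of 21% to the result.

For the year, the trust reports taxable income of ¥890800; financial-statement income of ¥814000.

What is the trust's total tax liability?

¥191658

Parallel minimum levy:
  Base (financial-statement income): ¥814000
  Exemption: 25% × (¥814000 − ¥417000) = ¥99250 ≥ ¥36000, so the exemption is fully phased out
  Base: ¥814000 − ¥0 = ¥814000
  ¥814000 × 21% = ¥170940

General income tax:
  ¥309000 × 16% = ¥49440
  ¥181000 × 21% = ¥38010
  ¥400800 × 26% = ¥104208
  → ¥191658

¥191658 > ¥170940, so the general income tax governs.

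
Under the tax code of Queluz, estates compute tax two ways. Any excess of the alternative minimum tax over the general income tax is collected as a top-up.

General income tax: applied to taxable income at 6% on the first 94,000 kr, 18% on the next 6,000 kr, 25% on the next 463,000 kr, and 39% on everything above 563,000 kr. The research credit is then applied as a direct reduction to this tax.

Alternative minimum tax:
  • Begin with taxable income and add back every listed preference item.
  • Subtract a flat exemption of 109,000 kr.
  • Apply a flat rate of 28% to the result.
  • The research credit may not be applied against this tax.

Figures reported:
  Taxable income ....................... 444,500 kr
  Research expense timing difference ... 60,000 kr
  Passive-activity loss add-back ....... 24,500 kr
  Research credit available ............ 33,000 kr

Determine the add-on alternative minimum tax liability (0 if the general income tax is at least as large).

57,755 kr

Alternative minimum tax:
  Adjusted income: 444,500 kr + 60,000 kr + 24,500 kr = 529,000 kr
  Less exemption 109,000 kr → base 420,000 kr
  420,000 kr × 28% = 117,600 kr

General income tax:
  94,000 kr × 6% = 5,640 kr
  6,000 kr × 18% = 1,080 kr
  344,500 kr × 25% = 86,125 kr
  → 92,845 kr
  Less research credit 33,000 kr → 59,845 kr

Excess of alternative minimum tax over general income tax: 117,600 kr − 59,845 kr = 57,755 kr.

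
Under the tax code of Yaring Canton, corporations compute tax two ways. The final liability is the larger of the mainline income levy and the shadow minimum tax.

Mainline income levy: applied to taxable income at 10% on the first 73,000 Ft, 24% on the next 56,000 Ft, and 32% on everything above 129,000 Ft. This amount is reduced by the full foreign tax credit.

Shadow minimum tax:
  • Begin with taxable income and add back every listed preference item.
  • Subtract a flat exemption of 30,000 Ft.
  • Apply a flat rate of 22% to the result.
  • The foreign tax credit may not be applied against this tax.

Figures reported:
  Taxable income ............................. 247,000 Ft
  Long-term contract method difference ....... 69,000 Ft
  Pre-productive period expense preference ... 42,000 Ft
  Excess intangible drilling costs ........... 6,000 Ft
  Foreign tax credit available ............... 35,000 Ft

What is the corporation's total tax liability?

Shadow minimum tax:
  Adjusted income: 247,000 Ft + 69,000 Ft + 42,000 Ft + 6,000 Ft = 364,000 Ft
  Less exemption 30,000 Ft → base 334,000 Ft
  334,000 Ft × 22% = 73,480 Ft

Mainline income levy:
  73,000 Ft × 10% = 7,300 Ft
  56,000 Ft × 24% = 13,440 Ft
  118,000 Ft × 32% = 37,760 Ft
  → 58,500 Ft
  Less foreign tax credit 35,000 Ft → 23,500 Ft

73,480 Ft > 23,500 Ft, so the shadow minimum tax is the binding amount.

73,480 Ft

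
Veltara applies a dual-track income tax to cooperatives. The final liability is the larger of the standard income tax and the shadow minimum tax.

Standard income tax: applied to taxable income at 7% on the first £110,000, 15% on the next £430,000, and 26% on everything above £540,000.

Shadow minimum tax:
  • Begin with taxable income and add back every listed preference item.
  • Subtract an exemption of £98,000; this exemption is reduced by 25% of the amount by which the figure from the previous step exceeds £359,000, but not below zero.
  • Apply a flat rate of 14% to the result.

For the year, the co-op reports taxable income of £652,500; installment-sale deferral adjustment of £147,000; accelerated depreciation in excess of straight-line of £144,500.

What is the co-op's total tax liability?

£132,160

Standard income tax:
  £110,000 × 7% = £7,700
  £430,000 × 15% = £64,500
  £112,500 × 26% = £29,250
  → £101,450

Shadow minimum tax:
  Adjusted income: £652,500 + £147,000 + £144,500 = £944,000
  Exemption: 25% × (£944,000 − £359,000) = £146,250 ≥ £98,000, so the exemption is fully phased out
  Base: £944,000 − £0 = £944,000
  £944,000 × 14% = £132,160

£132,160 > £101,450, so the shadow minimum tax is the binding amount.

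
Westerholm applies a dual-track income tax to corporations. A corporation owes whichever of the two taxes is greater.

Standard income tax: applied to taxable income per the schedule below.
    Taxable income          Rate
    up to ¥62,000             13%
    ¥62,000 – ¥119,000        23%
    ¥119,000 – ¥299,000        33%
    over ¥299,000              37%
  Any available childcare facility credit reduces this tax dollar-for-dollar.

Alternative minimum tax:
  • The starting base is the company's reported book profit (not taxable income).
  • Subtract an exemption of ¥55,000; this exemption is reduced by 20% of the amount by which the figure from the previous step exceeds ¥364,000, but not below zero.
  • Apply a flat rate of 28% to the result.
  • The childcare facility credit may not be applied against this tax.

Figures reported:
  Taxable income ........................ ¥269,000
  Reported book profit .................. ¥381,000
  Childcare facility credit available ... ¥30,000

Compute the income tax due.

¥92,232

Alternative minimum tax:
  Base (reported book profit): ¥381,000
  Exemption: ¥55,000 − 20% × (¥381,000 − ¥364,000) = ¥55,000 − ¥3,400 = ¥51,600
  Base: ¥381,000 − ¥51,600 = ¥329,400
  ¥329,400 × 28% = ¥92,232

Standard income tax:
  ¥62,000 × 13% = ¥8,060
  ¥57,000 × 23% = ¥13,110
  ¥150,000 × 33% = ¥49,500
  → ¥70,670
  Less childcare facility credit ¥30,000 → ¥40,670

¥92,232 > ¥40,670, so the alternative minimum tax is the binding amount.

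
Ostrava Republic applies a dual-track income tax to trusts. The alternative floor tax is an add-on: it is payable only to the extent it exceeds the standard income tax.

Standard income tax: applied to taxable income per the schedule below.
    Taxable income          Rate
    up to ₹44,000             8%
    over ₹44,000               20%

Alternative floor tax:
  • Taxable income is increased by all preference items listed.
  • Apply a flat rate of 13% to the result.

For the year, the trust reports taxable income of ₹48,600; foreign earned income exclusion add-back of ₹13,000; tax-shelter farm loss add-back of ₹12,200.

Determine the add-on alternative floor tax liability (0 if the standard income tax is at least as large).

₹5,154

Alternative floor tax:
  Adjusted income: ₹48,600 + ₹13,000 + ₹12,200 = ₹73,800
  ₹73,800 × 13% = ₹9,594

Standard income tax:
  ₹44,000 × 8% = ₹3,520
  ₹4,600 × 20% = ₹920
  → ₹4,440

Excess of alternative floor tax over standard income tax: ₹9,594 − ₹4,440 = ₹5,154.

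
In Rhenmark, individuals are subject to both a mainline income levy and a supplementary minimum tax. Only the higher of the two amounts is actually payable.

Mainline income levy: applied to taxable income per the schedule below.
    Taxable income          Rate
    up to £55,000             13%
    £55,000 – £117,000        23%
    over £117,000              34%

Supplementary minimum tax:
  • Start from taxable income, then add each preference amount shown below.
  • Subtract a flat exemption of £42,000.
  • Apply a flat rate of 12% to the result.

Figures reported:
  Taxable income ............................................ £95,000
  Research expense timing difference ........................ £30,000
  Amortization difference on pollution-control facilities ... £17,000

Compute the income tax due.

£16,350

Supplementary minimum tax:
  Adjusted income: £95,000 + £30,000 + £17,000 = £142,000
  Less exemption £42,000 → base £100,000
  £100,000 × 12% = £12,000

Mainline income levy:
  £55,000 × 13% = £7,150
  £40,000 × 23% = £9,200
  → £16,350

£16,350 > £12,000, so the mainline income levy governs.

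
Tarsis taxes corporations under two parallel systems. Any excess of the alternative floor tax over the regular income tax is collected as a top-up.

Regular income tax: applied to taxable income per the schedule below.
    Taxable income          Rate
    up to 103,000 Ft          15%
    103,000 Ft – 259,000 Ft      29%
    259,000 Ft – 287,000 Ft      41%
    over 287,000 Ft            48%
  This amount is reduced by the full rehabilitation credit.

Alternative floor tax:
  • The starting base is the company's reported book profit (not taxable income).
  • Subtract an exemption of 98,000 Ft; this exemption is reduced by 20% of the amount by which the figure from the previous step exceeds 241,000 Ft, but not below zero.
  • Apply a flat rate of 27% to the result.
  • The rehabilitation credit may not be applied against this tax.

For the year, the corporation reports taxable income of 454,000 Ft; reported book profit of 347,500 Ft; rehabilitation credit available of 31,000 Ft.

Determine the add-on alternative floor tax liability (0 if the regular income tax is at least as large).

0 Ft

Regular income tax:
  103,000 Ft × 15% = 15,450 Ft
  156,000 Ft × 29% = 45,240 Ft
  28,000 Ft × 41% = 11,480 Ft
  167,000 Ft × 48% = 80,160 Ft
  → 152,330 Ft
  Less rehabilitation credit 31,000 Ft → 121,330 Ft

Alternative floor tax:
  Base (reported book profit): 347,500 Ft
  Exemption: 98,000 Ft − 20% × (347,500 Ft − 241,000 Ft) = 98,000 Ft − 21,300 Ft = 76,700 Ft
  Base: 347,500 Ft − 76,700 Ft = 270,800 Ft
  270,800 Ft × 27% = 73,116 Ft

73,116 Ft ≤ 121,330 Ft, so no add-on is due.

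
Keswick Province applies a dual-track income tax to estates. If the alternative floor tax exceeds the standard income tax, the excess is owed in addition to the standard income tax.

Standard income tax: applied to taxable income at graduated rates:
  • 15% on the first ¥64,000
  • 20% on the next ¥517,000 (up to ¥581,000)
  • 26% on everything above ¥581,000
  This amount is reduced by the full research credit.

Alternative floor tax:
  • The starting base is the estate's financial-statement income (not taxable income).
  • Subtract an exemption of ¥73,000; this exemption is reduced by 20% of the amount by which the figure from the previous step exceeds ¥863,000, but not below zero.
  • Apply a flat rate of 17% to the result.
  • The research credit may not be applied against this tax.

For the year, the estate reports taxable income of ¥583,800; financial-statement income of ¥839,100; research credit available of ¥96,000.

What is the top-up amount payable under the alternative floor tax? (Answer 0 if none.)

Standard income tax:
  ¥64,000 × 15% = ¥9,600
  ¥517,000 × 20% = ¥103,400
  ¥2,800 × 26% = ¥728
  → ¥113,728
  Less research credit ¥96,000 → ¥17,728

Alternative floor tax:
  Base (financial-statement income): ¥839,100
  Exemption: ¥839,100 ≤ ¥863,000, so full ¥73,000 applies
  Base: ¥839,100 − ¥73,000 = ¥766,100
  ¥766,100 × 17% = ¥130,237

Excess of alternative floor tax over standard income tax: ¥130,237 − ¥17,728 = ¥112,509.

¥112,509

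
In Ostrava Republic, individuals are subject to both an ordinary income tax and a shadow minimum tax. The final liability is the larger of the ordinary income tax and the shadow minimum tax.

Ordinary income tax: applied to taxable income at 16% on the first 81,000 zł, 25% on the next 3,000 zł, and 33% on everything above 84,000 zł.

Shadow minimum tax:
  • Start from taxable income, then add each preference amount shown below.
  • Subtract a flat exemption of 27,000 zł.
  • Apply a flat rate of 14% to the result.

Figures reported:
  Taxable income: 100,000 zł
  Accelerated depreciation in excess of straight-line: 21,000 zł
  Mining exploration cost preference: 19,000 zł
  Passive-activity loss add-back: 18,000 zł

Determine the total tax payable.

Shadow minimum tax:
  Adjusted income: 100,000 zł + 21,000 zł + 19,000 zł + 18,000 zł = 158,000 zł
  Less exemption 27,000 zł → base 131,000 zł
  131,000 zł × 14% = 18,340 zł

Ordinary income tax:
  81,000 zł × 16% = 12,960 zł
  3,000 zł × 25% = 750 zł
  16,000 zł × 33% = 5,280 zł
  → 18,990 zł

18,990 zł > 18,340 zł, so the ordinary income tax governs.

18,990 zł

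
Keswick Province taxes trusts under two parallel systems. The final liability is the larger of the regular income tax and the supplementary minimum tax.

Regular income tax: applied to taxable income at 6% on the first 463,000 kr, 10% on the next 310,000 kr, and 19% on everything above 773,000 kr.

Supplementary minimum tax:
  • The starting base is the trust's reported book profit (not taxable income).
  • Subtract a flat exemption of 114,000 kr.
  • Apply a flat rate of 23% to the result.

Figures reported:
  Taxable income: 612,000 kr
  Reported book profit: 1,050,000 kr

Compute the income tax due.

Regular income tax:
  463,000 kr × 6% = 27,780 kr
  149,000 kr × 10% = 14,900 kr
  → 42,680 kr

Supplementary minimum tax:
  Base (reported book profit): 1,050,000 kr
  Less exemption 114,000 kr → base 936,000 kr
  936,000 kr × 23% = 215,280 kr

215,280 kr > 42,680 kr, so the supplementary minimum tax is the binding amount.

215,280 kr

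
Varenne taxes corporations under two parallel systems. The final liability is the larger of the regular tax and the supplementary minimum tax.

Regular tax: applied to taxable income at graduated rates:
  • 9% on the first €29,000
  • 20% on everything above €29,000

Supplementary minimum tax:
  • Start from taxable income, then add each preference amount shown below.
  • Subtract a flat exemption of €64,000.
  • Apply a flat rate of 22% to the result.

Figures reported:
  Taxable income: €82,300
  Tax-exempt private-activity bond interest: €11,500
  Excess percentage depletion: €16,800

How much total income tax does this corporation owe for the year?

€13,270

Regular tax:
  €29,000 × 9% = €2,610
  €53,300 × 20% = €10,660
  → €13,270

Supplementary minimum tax:
  Adjusted income: €82,300 + €11,500 + €16,800 = €110,600
  Less exemption €64,000 → base €46,600
  €46,600 × 22% = €10,252

€13,270 > €10,252, so the regular tax governs.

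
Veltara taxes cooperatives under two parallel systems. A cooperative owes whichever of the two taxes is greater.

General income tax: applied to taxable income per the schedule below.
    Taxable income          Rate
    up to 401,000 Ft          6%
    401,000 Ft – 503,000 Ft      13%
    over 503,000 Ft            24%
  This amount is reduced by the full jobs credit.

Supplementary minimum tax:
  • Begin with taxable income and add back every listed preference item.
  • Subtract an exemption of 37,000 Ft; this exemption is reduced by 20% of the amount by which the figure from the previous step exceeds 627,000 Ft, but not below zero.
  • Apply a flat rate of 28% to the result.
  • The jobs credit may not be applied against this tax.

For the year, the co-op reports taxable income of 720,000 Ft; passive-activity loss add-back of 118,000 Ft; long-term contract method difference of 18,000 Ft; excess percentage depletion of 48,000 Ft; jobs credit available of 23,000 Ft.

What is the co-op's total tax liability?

253,120 Ft

Supplementary minimum tax:
  Adjusted income: 720,000 Ft + 118,000 Ft + 18,000 Ft + 48,000 Ft = 904,000 Ft
  Exemption: 20% × (904,000 Ft − 627,000 Ft) = 55,400 Ft ≥ 37,000 Ft, so the exemption is fully phased out
  Base: 904,000 Ft − 0 Ft = 904,000 Ft
  904,000 Ft × 28% = 253,120 Ft

General income tax:
  401,000 Ft × 6% = 24,060 Ft
  102,000 Ft × 13% = 13,260 Ft
  217,000 Ft × 24% = 52,080 Ft
  → 89,400 Ft
  Less jobs credit 23,000 Ft → 66,400 Ft

253,120 Ft > 66,400 Ft, so the supplementary minimum tax is the binding amount.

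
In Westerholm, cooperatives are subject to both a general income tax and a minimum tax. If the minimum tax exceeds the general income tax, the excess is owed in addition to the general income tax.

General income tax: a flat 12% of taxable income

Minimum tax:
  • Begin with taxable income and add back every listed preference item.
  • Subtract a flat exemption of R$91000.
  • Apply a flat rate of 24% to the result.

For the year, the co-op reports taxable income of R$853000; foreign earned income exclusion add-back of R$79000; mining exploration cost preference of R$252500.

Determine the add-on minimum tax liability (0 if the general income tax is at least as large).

R$160080

General income tax:
  R$853000 × 12% = R$102360

Minimum tax:
  Adjusted income: R$853000 + R$79000 + R$252500 = R$1184500
  Less exemption R$91000 → base R$1093500
  R$1093500 × 24% = R$262440

Excess of minimum tax over general income tax: R$262440 − R$102360 = R$160080.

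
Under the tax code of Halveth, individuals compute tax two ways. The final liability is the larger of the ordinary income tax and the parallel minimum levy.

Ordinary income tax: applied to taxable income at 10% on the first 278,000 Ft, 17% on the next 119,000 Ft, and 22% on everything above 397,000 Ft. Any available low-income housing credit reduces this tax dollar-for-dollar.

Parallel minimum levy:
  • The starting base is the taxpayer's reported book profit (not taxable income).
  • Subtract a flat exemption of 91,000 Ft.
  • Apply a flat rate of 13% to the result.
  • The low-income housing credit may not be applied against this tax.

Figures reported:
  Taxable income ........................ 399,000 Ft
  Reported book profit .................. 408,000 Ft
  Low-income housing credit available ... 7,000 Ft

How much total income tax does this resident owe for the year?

Parallel minimum levy:
  Base (reported book profit): 408,000 Ft
  Less exemption 91,000 Ft → base 317,000 Ft
  317,000 Ft × 13% = 41,210 Ft

Ordinary income tax:
  278,000 Ft × 10% = 27,800 Ft
  119,000 Ft × 17% = 20,230 Ft
  2,000 Ft × 22% = 440 Ft
  → 48,470 Ft
  Less low-income housing credit 7,000 Ft → 41,470 Ft

41,470 Ft > 41,210 Ft, so the ordinary income tax governs.

41,470 Ft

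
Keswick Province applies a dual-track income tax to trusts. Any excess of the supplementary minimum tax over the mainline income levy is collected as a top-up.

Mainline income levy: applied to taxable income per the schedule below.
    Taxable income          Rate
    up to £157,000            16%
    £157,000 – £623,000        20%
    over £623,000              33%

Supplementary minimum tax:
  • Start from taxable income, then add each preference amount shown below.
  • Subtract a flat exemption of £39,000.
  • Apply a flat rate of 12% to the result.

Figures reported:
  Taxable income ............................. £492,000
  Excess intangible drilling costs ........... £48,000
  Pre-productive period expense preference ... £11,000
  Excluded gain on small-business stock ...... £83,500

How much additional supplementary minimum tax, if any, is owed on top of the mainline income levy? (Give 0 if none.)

£0

Mainline income levy:
  £157,000 × 16% = £25,120
  £335,000 × 20% = £67,000
  → £92,120

Supplementary minimum tax:
  Adjusted income: £492,000 + £48,000 + £11,000 + £83,500 = £634,500
  Less exemption £39,000 → base £595,500
  £595,500 × 12% = £71,460

£71,460 ≤ £92,120, so no add-on is due.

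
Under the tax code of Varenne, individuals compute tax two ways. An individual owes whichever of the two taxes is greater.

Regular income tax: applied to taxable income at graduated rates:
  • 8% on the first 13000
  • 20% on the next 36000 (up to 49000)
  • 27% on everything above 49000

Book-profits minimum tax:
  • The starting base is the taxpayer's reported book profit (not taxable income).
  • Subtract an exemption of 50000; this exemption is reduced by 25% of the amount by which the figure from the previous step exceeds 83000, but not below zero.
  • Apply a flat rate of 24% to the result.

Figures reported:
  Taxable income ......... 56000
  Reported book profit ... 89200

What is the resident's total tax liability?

10130

Book-profits minimum tax:
  Base (reported book profit): 89200
  Exemption: 50000 − 25% × (89200 − 83000) = 50000 − 1550 = 48450
  Base: 89200 − 48450 = 40750
  40750 × 24% = 9780

Regular income tax:
  13000 × 8% = 1040
  36000 × 20% = 7200
  7000 × 27% = 1890
  → 10130

10130 > 9780, so the regular income tax governs.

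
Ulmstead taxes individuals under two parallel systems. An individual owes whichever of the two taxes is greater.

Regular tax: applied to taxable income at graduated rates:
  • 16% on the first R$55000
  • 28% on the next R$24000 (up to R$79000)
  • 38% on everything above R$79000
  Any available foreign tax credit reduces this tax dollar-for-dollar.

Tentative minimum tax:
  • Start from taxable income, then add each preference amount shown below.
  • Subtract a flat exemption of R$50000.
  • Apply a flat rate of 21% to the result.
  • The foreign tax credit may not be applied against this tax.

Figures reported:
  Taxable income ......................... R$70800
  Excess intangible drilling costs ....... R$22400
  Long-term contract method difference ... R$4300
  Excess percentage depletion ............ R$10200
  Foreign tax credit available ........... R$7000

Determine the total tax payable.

Tentative minimum tax:
  Adjusted income: R$70800 + R$22400 + R$4300 + R$10200 = R$107700
  Less exemption R$50000 → base R$57700
  R$57700 × 21% = R$12117

Regular tax:
  R$55000 × 16% = R$8800
  R$15800 × 28% = R$4424
  → R$13224
  Less foreign tax credit R$7000 → R$6224

R$12117 > R$6224, so the tentative minimum tax is the binding amount.

R$12117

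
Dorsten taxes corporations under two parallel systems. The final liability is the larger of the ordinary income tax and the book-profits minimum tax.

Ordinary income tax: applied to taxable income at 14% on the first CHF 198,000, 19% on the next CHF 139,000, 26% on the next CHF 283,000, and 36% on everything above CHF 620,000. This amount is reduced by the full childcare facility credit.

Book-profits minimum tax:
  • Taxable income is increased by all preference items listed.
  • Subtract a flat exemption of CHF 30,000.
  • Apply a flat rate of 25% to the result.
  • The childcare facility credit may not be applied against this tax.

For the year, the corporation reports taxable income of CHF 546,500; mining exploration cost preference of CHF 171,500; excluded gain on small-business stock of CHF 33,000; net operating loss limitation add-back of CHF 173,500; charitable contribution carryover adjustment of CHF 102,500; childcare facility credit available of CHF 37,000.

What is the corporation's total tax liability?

Ordinary income tax:
  CHF 198,000 × 14% = CHF 27,720
  CHF 139,000 × 19% = CHF 26,410
  CHF 209,500 × 26% = CHF 54,470
  → CHF 108,600
  Less childcare facility credit CHF 37,000 → CHF 71,600

Book-profits minimum tax:
  Adjusted income: CHF 546,500 + CHF 171,500 + CHF 33,000 + CHF 173,500 + CHF 102,500 = CHF 1,027,000
  Less exemption CHF 30,000 → base CHF 997,000
  CHF 997,000 × 25% = CHF 249,250

CHF 249,250 > CHF 71,600, so the book-profits minimum tax is the binding amount.

CHF 249,250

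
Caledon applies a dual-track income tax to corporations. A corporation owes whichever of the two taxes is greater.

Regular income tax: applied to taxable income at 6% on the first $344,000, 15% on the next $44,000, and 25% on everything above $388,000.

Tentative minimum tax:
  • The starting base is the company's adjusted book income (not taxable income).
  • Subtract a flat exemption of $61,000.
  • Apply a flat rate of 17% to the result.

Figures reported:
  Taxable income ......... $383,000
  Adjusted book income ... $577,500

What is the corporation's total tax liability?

Regular income tax:
  $344,000 × 6% = $20,640
  $39,000 × 15% = $5,850
  → $26,490

Tentative minimum tax:
  Base (adjusted book income): $577,500
  Less exemption $61,000 → base $516,500
  $516,500 × 17% = $87,805

$87,805 > $26,490, so the tentative minimum tax is the binding amount.

$87,805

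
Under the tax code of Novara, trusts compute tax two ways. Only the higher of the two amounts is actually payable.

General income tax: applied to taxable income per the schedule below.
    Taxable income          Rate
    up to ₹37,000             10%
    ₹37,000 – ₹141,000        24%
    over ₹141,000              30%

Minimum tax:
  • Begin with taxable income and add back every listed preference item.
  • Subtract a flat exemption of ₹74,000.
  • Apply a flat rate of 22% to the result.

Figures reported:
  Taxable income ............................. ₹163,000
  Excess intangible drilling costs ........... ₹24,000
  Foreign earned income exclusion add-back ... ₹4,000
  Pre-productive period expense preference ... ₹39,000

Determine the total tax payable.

₹35,260

General income tax:
  ₹37,000 × 10% = ₹3,700
  ₹104,000 × 24% = ₹24,960
  ₹22,000 × 30% = ₹6,600
  → ₹35,260

Minimum tax:
  Adjusted income: ₹163,000 + ₹24,000 + ₹4,000 + ₹39,000 = ₹230,000
  Less exemption ₹74,000 → base ₹156,000
  ₹156,000 × 22% = ₹34,320

₹35,260 > ₹34,320, so the general income tax governs.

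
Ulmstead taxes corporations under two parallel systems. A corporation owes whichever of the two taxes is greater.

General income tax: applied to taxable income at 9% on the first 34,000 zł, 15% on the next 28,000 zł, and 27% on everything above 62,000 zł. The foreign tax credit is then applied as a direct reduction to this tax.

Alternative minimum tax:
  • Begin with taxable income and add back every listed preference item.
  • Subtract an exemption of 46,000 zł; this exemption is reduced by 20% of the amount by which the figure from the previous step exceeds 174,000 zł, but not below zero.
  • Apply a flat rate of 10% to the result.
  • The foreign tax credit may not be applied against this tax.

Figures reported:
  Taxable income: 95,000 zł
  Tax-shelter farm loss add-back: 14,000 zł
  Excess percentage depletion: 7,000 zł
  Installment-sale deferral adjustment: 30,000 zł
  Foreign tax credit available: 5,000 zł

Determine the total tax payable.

Alternative minimum tax:
  Adjusted income: 95,000 zł + 14,000 zł + 7,000 zł + 30,000 zł = 146,000 zł
  Exemption: 146,000 zł ≤ 174,000 zł, so full 46,000 zł applies
  Base: 146,000 zł − 46,000 zł = 100,000 zł
  100,000 zł × 10% = 10,000 zł

General income tax:
  34,000 zł × 9% = 3,060 zł
  28,000 zł × 15% = 4,200 zł
  33,000 zł × 27% = 8,910 zł
  → 16,170 zł
  Less foreign tax credit 5,000 zł → 11,170 zł

11,170 zł > 10,000 zł, so the general income tax governs.

11,170 zł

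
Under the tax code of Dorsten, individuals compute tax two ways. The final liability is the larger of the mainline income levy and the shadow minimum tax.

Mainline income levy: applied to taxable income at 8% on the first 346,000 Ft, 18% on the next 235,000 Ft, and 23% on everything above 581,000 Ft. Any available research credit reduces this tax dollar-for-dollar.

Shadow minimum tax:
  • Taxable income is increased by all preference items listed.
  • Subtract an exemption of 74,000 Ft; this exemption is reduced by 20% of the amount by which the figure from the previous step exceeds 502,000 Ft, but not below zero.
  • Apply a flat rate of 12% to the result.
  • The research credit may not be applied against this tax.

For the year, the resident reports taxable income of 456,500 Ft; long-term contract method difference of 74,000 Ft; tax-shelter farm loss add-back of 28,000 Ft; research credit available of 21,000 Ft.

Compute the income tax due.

Mainline income levy:
  346,000 Ft × 8% = 27,680 Ft
  110,500 Ft × 18% = 19,890 Ft
  → 47,570 Ft
  Less research credit 21,000 Ft → 26,570 Ft

Shadow minimum tax:
  Adjusted income: 456,500 Ft + 74,000 Ft + 28,000 Ft = 558,500 Ft
  Exemption: 74,000 Ft − 20% × (558,500 Ft − 502,000 Ft) = 74,000 Ft − 11,300 Ft = 62,700 Ft
  Base: 558,500 Ft − 62,700 Ft = 495,800 Ft
  495,800 Ft × 12% = 59,496 Ft

59,496 Ft > 26,570 Ft, so the shadow minimum tax is the binding amount.

59,496 Ft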